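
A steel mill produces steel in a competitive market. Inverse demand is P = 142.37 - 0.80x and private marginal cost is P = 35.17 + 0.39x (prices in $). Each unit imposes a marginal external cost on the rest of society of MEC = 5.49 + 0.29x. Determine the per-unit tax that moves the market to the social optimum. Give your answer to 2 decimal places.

Social marginal cost = private MC + MEC = 40.66 + 0.68x.
Set SMC = demand: 40.66 + 0.68x = 142.37 - 0.80x → x* = 68.7230.
The Pigouvian tax equals MEC at x*: 5.49 + 0.29×68.7230 = 25.4197.

tax = $25.42 per unit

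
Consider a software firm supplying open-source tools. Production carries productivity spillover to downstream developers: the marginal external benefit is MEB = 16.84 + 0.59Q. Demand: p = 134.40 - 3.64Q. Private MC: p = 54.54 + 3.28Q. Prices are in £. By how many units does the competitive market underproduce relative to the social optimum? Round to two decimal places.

3.74 units

Market equilibrium (private): 54.54 + 3.28Q = 134.40 - 3.64Q → Q_m = 11.5405.
Social marginal cost = private MC − MEB = 37.70 + 2.69Q.
Set SMC = demand: 37.70 + 2.69Q = 134.40 - 3.64Q → Q* = 15.2765.
Gap = |11.5405 − 15.2765| = 3.7360.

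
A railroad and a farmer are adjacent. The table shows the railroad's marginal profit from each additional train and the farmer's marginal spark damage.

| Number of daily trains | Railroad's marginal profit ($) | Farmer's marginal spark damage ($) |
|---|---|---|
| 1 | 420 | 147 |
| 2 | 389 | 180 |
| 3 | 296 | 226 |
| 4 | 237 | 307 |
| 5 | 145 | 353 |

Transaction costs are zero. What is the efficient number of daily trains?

Bargaining reaches the level where marginal profit last exceeds marginal spark damage.
That holds through level 3 (296 ≥ 226) but not at 4 (237 < 307).

3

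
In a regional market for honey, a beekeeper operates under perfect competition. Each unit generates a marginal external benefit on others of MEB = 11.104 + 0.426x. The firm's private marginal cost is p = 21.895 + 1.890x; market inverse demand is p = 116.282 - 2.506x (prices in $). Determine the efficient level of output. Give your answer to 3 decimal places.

x* = 26.572

Social marginal cost = private MC − MEB = 10.791 + 1.464x.
Set SMC = demand: 10.791 + 1.464x = 116.282 - 2.506x → x* = 26.5720.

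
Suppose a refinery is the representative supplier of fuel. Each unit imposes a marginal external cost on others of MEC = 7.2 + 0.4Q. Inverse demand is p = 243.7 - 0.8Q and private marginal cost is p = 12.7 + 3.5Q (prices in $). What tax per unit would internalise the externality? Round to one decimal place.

tax = $26.2 per unit

Social marginal cost = private MC + MEC = 19.9 + 3.9Q.
Set SMC = demand: 19.9 + 3.9Q = 243.7 - 0.8Q → Q* = 47.6170.
The Pigouvian tax equals MEC at Q*: 7.2 + 0.4×47.6170 = 26.2468.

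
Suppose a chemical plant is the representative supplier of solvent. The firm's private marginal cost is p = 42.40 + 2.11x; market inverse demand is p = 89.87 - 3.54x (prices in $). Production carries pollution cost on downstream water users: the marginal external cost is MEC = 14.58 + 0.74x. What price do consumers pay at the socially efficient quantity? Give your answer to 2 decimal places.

Social marginal cost = private MC + MEC = 56.98 + 2.85x.
Set SMC = demand: 56.98 + 2.85x = 89.87 - 3.54x → x* = 5.1471.
Consumer price on the demand curve at x*: 89.87 − 3.54×5.1471 = 71.6493.

P = $71.65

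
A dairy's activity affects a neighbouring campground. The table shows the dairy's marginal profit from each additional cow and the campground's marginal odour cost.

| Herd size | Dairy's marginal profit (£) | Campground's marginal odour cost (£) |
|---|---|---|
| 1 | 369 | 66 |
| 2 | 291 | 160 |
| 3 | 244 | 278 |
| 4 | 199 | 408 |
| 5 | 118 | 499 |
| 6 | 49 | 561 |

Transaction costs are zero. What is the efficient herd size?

Bargaining reaches the level where marginal profit last exceeds marginal odour cost.
That holds through level 2 (291 ≥ 160) but not at 3 (244 < 278).

2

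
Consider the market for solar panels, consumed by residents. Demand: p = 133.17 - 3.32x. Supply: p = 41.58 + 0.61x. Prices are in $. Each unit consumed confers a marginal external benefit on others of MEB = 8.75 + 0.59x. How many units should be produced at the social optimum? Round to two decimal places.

Social marginal benefit = demand + MEB = 141.92 - 2.73x.
Set SMB = MC: 141.92 - 2.73x = 41.58 + 0.61x → x* = 30.0419.

x* = 30.04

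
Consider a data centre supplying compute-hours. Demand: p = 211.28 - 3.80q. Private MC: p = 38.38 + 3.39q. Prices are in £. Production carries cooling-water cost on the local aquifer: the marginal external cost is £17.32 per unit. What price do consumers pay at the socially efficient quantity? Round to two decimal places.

P = £129.05

Social marginal cost = private MC + MEC = 55.70 + 3.39q.
Set SMC = demand: 55.70 + 3.39q = 211.28 - 3.80q → q* = 21.6384.
Consumer price on the demand curve at q*: 211.28 − 3.80×21.6384 = 129.0541.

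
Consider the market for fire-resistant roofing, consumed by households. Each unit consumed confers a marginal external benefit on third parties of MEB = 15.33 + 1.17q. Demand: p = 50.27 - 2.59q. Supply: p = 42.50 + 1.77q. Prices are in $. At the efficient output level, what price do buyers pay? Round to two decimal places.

P = $31.51

Social marginal benefit = demand + MEB = 65.60 - 1.42q.
Set SMB = MC: 65.60 - 1.42q = 42.50 + 1.77q → q* = 7.2414.
Consumer price on the demand curve at q*: 50.27 − 2.59×7.2414 = 31.5148.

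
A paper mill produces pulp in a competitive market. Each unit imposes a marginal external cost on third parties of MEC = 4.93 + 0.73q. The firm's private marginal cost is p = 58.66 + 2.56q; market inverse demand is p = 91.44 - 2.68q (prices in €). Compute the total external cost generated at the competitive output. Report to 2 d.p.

Market equilibrium (private): 58.66 + 2.56q = 91.44 - 2.68q → q_m = 6.2557.
Total external cost = ∫₀^{q_m} (4.93 + 0.73q) dq = 4.93×6.2557 + ½×0.73×6.2557² = 45.1244.

€45.12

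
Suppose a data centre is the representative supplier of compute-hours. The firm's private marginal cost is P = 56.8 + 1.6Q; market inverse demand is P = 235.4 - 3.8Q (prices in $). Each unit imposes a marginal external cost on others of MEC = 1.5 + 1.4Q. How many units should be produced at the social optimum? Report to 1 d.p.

Q* = 26.0

Social marginal cost = private MC + MEC = 58.3 + 3.0Q.
Set SMC = demand: 58.3 + 3.0Q = 235.4 - 3.8Q → Q* = 26.0441.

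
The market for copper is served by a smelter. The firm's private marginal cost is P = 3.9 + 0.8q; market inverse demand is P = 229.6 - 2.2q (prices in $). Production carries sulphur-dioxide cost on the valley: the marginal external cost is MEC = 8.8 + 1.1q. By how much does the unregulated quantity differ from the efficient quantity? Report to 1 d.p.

Market equilibrium (private): 3.9 + 0.8q = 229.6 - 2.2q → q_m = 75.2333.
Social marginal cost = private MC + MEC = 12.7 + 1.9q.
Set SMC = demand: 12.7 + 1.9q = 229.6 - 2.2q → q* = 52.9024.
Gap = |75.2333 − 52.9024| = 22.3309.

22.3 units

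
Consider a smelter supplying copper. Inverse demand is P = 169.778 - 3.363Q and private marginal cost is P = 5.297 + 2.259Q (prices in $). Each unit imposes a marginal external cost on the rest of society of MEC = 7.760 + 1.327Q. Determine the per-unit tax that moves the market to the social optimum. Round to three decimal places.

Social marginal cost = private MC + MEC = 13.057 + 3.586Q.
Set SMC = demand: 13.057 + 3.586Q = 169.778 - 3.363Q → Q* = 22.5530.
The Pigouvian tax equals MEC at Q*: 7.760 + 1.327×22.5530 = 37.6878.

tax = $37.688 per unit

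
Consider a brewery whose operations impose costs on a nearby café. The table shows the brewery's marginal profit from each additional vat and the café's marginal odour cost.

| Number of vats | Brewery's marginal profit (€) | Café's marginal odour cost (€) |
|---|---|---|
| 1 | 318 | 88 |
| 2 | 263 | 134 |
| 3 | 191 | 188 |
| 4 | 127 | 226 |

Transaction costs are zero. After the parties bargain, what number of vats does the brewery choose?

3

Bargaining reaches the level where marginal profit last exceeds marginal odour cost.
That holds through level 3 (191 ≥ 188) but not at 4 (127 < 226).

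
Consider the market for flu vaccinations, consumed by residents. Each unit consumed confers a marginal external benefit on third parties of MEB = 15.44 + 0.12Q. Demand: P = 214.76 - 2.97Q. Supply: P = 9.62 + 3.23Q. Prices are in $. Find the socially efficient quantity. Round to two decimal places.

Social marginal benefit = demand + MEB = 230.20 - 2.85Q.
Set SMB = MC: 230.20 - 2.85Q = 9.62 + 3.23Q → Q* = 36.2796.

Q* = 36.28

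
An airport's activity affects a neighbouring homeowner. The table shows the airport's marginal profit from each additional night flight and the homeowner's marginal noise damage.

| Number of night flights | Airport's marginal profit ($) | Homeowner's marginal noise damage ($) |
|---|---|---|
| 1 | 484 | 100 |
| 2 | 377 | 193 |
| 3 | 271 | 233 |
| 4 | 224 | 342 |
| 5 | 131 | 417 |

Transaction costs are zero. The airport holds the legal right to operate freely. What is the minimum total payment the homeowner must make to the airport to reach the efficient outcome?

$355

Left alone the airport would choose level 5 (marginal profit stays positive).
Efficient level: k* = 3 (marginal profit ≥ marginal noise damage through 3).
The homeowner must at least cover the airport's forgone profit from cutting 5→3: 224 + 131 = 355.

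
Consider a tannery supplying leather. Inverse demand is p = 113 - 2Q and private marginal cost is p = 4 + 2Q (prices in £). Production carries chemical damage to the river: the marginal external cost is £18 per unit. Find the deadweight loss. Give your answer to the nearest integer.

DWL = £41

Market equilibrium (private): 4 + 2Q = 113 - 2Q → Q_m = 27.2500.
Social marginal cost = private MC + MEC = 22 + 2Q.
Set SMC = demand: 22 + 2Q = 113 - 2Q → Q* = 22.7500.
The welfare-loss triangle has base |Q_m − Q*| and height MEC(Q_m) (the vertical gap between SMC and demand is zero at Q* and MEC at Q_m).
DWL = ½ × 4.5000 × 18.0000 = 40.5000.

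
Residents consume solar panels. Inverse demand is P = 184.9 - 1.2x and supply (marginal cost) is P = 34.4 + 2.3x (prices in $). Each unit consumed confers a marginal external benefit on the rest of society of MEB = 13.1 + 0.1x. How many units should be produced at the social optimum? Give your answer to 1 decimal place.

Social marginal benefit = demand + MEB = 198.0 - 1.1x.
Set SMB = MC: 198.0 - 1.1x = 34.4 + 2.3x → x* = 48.1176.

x* = 48.1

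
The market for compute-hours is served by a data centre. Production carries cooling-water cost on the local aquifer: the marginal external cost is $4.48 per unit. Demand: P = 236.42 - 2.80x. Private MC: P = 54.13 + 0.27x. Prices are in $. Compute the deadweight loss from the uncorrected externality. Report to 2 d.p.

Market equilibrium (private): 54.13 + 0.27x = 236.42 - 2.80x → x_m = 59.3779.
Social marginal cost = private MC + MEC = 58.61 + 0.27x.
Set SMC = demand: 58.61 + 0.27x = 236.42 - 2.80x → x* = 57.9186.
The welfare-loss triangle has base |x_m − x*| and height MEC(x_m) (the vertical gap between SMC and demand is zero at x* and MEC at x_m).
DWL = ½ × 1.4593 × 4.4800 = 3.2688.

DWL = $3.27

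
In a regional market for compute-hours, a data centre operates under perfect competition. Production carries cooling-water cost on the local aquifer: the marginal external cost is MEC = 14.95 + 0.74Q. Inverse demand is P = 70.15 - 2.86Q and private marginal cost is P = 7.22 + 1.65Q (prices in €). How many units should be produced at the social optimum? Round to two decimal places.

Q* = 9.14

Social marginal cost = private MC + MEC = 22.17 + 2.39Q.
Set SMC = demand: 22.17 + 2.39Q = 70.15 - 2.86Q → Q* = 9.1390.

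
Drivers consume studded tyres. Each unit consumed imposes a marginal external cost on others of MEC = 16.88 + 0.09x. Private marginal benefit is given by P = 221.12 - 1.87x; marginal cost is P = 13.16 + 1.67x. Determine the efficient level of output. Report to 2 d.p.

x* = 52.64

Social marginal benefit = demand − MEC = 204.24 - 1.96x.
Set SMB = MC: 204.24 - 1.96x = 13.16 + 1.67x → x* = 52.6391.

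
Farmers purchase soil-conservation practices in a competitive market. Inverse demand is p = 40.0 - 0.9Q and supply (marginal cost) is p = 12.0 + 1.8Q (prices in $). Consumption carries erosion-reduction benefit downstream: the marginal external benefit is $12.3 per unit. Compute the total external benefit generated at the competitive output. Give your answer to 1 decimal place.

$127.6

Market equilibrium (private): 12.0 + 1.8Q = 40.0 - 0.9Q → Q_m = 10.3704.
Total external benefit = MEB × Q_m = 12.3 × 10.3704 = 127.5559.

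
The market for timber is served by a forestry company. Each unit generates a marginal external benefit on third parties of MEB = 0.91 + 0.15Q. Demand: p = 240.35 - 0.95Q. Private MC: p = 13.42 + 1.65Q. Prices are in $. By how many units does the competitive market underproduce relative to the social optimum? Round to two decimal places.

5.72 units

Market equilibrium (private): 13.42 + 1.65Q = 240.35 - 0.95Q → Q_m = 87.2808.
Social marginal cost = private MC − MEB = 12.51 + 1.50Q.
Set SMC = demand: 12.51 + 1.50Q = 240.35 - 0.95Q → Q* = 92.9959.
Gap = |87.2808 − 92.9959| = 5.7151.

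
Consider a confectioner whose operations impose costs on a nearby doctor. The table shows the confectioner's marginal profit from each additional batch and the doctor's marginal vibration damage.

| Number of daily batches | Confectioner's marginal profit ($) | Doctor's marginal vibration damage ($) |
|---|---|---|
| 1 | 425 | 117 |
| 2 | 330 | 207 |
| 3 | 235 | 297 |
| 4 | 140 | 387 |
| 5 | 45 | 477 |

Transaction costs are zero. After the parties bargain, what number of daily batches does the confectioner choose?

Bargaining reaches the level where marginal profit last exceeds marginal vibration damage.
That holds through level 2 (330 ≥ 207) but not at 3 (235 < 297).

2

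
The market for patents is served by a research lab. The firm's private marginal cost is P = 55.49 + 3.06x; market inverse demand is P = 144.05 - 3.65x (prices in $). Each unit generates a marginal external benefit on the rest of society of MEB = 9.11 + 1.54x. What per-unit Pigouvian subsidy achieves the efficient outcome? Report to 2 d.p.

subsidy = $38.20 per unit

Social marginal cost = private MC − MEB = 46.38 + 1.52x.
Set SMC = demand: 46.38 + 1.52x = 144.05 - 3.65x → x* = 18.8917.
The Pigouvian subsidy equals MEB at x*: 9.11 + 1.54×18.8917 = 38.2032.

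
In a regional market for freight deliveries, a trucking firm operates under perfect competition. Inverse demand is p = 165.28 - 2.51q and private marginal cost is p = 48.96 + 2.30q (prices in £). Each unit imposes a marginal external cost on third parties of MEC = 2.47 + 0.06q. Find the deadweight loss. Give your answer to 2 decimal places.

Market equilibrium (private): 48.96 + 2.30q = 165.28 - 2.51q → q_m = 24.1830.
Social marginal cost = private MC + MEC = 51.43 + 2.36q.
Set SMC = demand: 51.43 + 2.36q = 165.28 - 2.51q → q* = 23.3778.
The loss is the area between SMC and demand from q* to q_m; with linear curves that's a triangle of height MEC(q_m).
DWL = ½ × 0.8052 × 3.9210 = 1.5786.

DWL = £1.58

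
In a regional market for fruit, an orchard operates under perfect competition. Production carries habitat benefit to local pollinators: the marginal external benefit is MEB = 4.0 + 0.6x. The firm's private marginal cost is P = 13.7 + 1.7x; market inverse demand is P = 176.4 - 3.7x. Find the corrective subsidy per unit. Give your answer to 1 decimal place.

Social marginal cost = private MC − MEB = 9.7 + 1.1x.
Set SMC = demand: 9.7 + 1.1x = 176.4 - 3.7x → x* = 34.7292.
The Pigouvian subsidy equals MEB at x*: 4.0 + 0.6×34.7292 = 24.8375.

subsidy = 24.8 per unit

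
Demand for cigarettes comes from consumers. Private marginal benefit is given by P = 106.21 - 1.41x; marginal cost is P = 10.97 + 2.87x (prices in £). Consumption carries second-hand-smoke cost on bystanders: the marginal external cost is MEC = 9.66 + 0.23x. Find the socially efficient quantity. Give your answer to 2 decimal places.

x* = 18.98

Social marginal benefit = demand − MEC = 96.55 - 1.64x.
Set SMB = MC: 96.55 - 1.64x = 10.97 + 2.87x → x* = 18.9756.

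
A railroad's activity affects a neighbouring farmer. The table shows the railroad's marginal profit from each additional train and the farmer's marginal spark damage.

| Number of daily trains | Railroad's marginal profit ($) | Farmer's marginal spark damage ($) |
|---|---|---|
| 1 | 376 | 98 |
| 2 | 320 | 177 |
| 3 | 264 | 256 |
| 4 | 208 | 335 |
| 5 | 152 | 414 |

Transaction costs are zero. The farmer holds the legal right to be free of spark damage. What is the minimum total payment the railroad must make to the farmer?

Efficient level: marginal profit ≥ marginal spark damage through level 3, so k* = 3.
With the farmer holding the right, the railroad must at least compensate total damage at k*: 98 + 177 + 256 = 531.

$531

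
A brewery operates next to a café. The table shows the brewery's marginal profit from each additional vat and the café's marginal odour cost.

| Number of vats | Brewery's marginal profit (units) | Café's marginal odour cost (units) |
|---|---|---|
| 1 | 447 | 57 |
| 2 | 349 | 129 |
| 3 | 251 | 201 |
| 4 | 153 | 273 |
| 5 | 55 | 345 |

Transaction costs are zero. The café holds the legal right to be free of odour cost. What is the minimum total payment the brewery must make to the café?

387

Efficient level: marginal profit ≥ marginal odour cost through level 3, so k* = 3.
With the café holding the right, the brewery must at least compensate total damage at k*: 57 + 129 + 201 = 387.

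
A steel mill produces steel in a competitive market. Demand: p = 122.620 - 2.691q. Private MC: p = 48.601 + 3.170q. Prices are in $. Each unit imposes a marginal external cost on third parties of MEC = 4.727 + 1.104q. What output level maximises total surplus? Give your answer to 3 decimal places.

q* = 9.949

Social marginal cost = private MC + MEC = 53.328 + 4.274q.
Set SMC = demand: 53.328 + 4.274q = 122.620 - 2.691q → q* = 9.9486.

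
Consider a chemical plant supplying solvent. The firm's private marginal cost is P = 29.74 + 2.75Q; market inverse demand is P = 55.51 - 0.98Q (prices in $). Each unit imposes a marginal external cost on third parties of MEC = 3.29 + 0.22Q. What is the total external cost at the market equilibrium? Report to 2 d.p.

Market equilibrium (private): 29.74 + 2.75Q = 55.51 - 0.98Q → Q_m = 6.9088.
Total external cost = ∫₀^{Q_m} (3.29 + 0.22Q) dQ = 3.29×6.9088 + ½×0.22×6.9088² = 27.9804.

$27.98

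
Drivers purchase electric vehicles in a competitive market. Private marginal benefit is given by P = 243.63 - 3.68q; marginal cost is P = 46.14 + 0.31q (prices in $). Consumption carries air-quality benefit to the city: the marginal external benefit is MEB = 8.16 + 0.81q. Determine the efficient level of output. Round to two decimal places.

Social marginal benefit = demand + MEB = 251.79 - 2.87q.
Set SMB = MC: 251.79 - 2.87q = 46.14 + 0.31q → q* = 64.6698.

q* = 64.67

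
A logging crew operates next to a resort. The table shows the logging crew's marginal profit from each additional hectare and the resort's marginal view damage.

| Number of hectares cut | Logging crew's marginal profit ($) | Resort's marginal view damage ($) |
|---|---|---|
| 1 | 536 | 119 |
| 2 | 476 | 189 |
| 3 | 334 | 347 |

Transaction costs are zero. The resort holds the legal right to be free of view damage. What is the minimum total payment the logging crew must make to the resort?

$308

Efficient level: marginal profit ≥ marginal view damage through level 2, so k* = 2.
With the resort holding the right, the logging crew must at least compensate total damage at k*: 119 + 189 = 308.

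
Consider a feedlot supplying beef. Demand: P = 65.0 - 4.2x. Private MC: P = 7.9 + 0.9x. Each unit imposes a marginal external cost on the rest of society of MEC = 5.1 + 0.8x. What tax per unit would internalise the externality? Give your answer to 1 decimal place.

Social marginal cost = private MC + MEC = 13.0 + 1.7x.
Set SMC = demand: 13.0 + 1.7x = 65.0 - 4.2x → x* = 8.8136.
The Pigouvian tax equals MEC at x*: 5.1 + 0.8×8.8136 = 12.1509.

tax = 12.2 per unit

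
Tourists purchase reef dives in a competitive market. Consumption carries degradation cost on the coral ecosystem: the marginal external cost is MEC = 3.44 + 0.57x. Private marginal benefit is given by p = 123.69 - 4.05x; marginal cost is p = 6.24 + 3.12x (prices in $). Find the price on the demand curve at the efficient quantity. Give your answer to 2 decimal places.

Social marginal benefit = demand − MEC = 120.25 - 4.62x.
Set SMB = MC: 120.25 - 4.62x = 6.24 + 3.12x → x* = 14.7300.
Consumer price on the demand curve at x*: 123.69 − 4.05×14.7300 = 64.0335.

P = $64.03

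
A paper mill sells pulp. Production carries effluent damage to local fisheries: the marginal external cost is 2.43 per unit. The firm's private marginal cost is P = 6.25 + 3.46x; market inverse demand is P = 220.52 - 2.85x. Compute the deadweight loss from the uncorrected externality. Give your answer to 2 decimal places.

Market equilibrium (private): 6.25 + 3.46x = 220.52 - 2.85x → x_m = 33.9572.
Social marginal cost = private MC + MEC = 8.68 + 3.46x.
Set SMC = demand: 8.68 + 3.46x = 220.52 - 2.85x → x* = 33.5721.
The welfare-loss triangle has base |x_m − x*| and height MEC(x_m) (the vertical gap between SMC and demand is zero at x* and MEC at x_m).
DWL = ½ × 0.3851 × 2.4300 = 0.4679.

DWL = 0.47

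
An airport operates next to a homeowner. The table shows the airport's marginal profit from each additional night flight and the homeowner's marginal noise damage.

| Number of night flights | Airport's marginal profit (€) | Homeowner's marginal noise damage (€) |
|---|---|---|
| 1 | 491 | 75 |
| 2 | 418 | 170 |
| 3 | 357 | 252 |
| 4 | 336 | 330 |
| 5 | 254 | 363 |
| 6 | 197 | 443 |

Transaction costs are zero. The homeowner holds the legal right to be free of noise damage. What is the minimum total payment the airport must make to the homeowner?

€827

Efficient level: marginal profit ≥ marginal noise damage through level 4, so k* = 4.
With the homeowner holding the right, the airport must at least compensate total damage at k*: 75 + 170 + 252 + 330 = 827.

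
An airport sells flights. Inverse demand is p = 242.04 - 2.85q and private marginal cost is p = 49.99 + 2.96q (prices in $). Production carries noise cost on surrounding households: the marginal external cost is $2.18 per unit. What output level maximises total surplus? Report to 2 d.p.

q* = 32.68

Social marginal cost = private MC + MEC = 52.17 + 2.96q.
Set SMC = demand: 52.17 + 2.96q = 242.04 - 2.85q → q* = 32.6799.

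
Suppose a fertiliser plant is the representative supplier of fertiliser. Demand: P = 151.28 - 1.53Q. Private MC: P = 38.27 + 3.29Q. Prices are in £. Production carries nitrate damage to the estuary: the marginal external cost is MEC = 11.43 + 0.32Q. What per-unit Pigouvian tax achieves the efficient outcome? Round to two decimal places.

tax = £17.75 per unit

Social marginal cost = private MC + MEC = 49.70 + 3.61Q.
Set SMC = demand: 49.70 + 3.61Q = 151.28 - 1.53Q → Q* = 19.7626.
The Pigouvian tax equals MEC at Q*: 11.43 + 0.32×19.7626 = 17.7540.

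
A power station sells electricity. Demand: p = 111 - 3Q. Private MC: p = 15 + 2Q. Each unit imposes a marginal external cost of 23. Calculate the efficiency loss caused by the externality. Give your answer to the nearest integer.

Market equilibrium (private): 15 + 2Q = 111 - 3Q → Q_m = 19.2000.
Social marginal cost = private MC + MEC = 38 + 2Q.
Set SMC = demand: 38 + 2Q = 111 - 3Q → Q* = 14.6000.
The welfare-loss triangle has base |Q_m − Q*| and height MEC(Q_m) (the vertical gap between SMC and demand is zero at Q* and MEC at Q_m).
DWL = ½ × 4.6000 × 23.0000 = 52.9000.

DWL = 53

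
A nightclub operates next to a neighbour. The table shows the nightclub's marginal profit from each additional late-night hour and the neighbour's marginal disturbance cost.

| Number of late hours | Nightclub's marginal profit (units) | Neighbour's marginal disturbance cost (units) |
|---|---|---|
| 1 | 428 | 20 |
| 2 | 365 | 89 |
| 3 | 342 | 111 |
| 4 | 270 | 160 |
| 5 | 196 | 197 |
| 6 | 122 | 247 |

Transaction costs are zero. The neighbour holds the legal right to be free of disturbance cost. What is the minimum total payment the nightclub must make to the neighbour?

380

Efficient level: marginal profit ≥ marginal disturbance cost through level 4, so k* = 4.
With the neighbour holding the right, the nightclub must at least compensate total damage at k*: 20 + 89 + 111 + 160 = 380.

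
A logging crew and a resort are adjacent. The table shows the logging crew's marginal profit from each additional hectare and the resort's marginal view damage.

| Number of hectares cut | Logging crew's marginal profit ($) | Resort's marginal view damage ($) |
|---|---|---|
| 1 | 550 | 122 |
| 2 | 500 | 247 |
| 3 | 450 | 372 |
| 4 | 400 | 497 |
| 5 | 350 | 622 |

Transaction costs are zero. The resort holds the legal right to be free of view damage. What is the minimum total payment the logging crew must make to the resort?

Efficient level: marginal profit ≥ marginal view damage through level 3, so k* = 3.
With the resort holding the right, the logging crew must at least compensate total damage at k*: 122 + 247 + 372 = 741.

$741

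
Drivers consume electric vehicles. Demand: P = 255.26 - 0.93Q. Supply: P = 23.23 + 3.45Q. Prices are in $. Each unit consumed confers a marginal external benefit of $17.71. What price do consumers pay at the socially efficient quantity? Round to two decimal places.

Social marginal benefit = demand + MEB = 272.97 - 0.93Q.
Set SMB = MC: 272.97 - 0.93Q = 23.23 + 3.45Q → Q* = 57.0183.
Consumer price on the demand curve at Q*: 255.26 − 0.93×57.0183 = 202.2330.

P = $202.23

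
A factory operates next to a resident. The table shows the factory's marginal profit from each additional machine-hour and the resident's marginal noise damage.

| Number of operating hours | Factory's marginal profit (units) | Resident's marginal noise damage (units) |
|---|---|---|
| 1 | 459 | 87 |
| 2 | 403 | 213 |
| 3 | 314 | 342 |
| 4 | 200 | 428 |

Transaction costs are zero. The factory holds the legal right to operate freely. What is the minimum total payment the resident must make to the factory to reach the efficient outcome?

Left alone the factory would choose level 4 (marginal profit stays positive).
Efficient level: k* = 2 (marginal profit ≥ marginal noise damage through 2).
The resident must at least cover the factory's forgone profit from cutting 4→2: 314 + 200 = 514.

514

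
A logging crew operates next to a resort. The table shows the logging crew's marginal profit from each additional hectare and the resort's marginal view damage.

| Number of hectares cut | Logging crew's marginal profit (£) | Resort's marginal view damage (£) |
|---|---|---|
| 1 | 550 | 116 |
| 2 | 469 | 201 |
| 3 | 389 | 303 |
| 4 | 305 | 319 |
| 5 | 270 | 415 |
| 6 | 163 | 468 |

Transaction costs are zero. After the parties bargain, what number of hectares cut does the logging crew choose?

Bargaining reaches the level where marginal profit last exceeds marginal view damage.
That holds through level 3 (389 ≥ 303) but not at 4 (305 < 319).

3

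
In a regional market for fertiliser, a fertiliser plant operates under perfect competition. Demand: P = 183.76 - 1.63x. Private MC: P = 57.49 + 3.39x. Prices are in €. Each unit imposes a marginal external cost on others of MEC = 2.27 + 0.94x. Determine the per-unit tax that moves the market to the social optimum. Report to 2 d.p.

tax = €21.83 per unit

Social marginal cost = private MC + MEC = 59.76 + 4.33x.
Set SMC = demand: 59.76 + 4.33x = 183.76 - 1.63x → x* = 20.8054.
The Pigouvian tax equals MEC at x*: 2.27 + 0.94×20.8054 = 21.8271.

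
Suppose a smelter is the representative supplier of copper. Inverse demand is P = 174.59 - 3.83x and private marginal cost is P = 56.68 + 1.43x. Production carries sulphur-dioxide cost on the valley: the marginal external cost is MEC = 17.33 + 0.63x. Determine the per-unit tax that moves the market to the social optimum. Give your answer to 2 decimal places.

tax = 28.09 per unit

Social marginal cost = private MC + MEC = 74.01 + 2.06x.
Set SMC = demand: 74.01 + 2.06x = 174.59 - 3.83x → x* = 17.0764.
The Pigouvian tax equals MEC at x*: 17.33 + 0.63×17.0764 = 28.0881.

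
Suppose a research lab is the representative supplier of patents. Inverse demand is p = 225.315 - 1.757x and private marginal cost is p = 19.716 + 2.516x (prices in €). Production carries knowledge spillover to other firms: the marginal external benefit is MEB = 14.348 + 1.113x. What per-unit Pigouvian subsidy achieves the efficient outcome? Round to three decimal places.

subsidy = €91.817 per unit

Social marginal cost = private MC − MEB = 5.368 + 1.403x.
Set SMC = demand: 5.368 + 1.403x = 225.315 - 1.757x → x* = 69.6035.
The Pigouvian subsidy equals MEB at x*: 14.348 + 1.113×69.6035 = 91.8167.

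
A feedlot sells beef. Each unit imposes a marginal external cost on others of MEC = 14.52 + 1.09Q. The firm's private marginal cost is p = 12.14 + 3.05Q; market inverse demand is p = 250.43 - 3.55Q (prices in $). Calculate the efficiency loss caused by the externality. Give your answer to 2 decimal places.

DWL = $188.71

Market equilibrium (private): 12.14 + 3.05Q = 250.43 - 3.55Q → Q_m = 36.1045.
Social marginal cost = private MC + MEC = 26.66 + 4.14Q.
Set SMC = demand: 26.66 + 4.14Q = 250.43 - 3.55Q → Q* = 29.0988.
The loss is the area between SMC and demand from Q* to Q_m; with linear curves that's a triangle of height MEC(Q_m).
DWL = ½ × 7.0057 × 53.8740 = 188.7125.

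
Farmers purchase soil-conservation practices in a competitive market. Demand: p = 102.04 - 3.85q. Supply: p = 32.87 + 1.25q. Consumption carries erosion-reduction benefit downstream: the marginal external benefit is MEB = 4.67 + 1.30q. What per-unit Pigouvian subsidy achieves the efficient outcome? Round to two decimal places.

Social marginal benefit = demand + MEB = 106.71 - 2.55q.
Set SMB = MC: 106.71 - 2.55q = 32.87 + 1.25q → q* = 19.4316.
The Pigouvian subsidy equals MEB at q*: 4.67 + 1.30×19.4316 = 29.9311.

subsidy = 29.93 per unit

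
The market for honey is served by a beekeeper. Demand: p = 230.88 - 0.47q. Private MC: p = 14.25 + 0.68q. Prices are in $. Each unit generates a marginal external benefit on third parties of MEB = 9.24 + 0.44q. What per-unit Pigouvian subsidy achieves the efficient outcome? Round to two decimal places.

Social marginal cost = private MC − MEB = 5.01 + 0.24q.
Set SMC = demand: 5.01 + 0.24q = 230.88 - 0.47q → q* = 318.1268.
The Pigouvian subsidy equals MEB at q*: 9.24 + 0.44×318.1268 = 149.2158.

subsidy = $149.22 per unit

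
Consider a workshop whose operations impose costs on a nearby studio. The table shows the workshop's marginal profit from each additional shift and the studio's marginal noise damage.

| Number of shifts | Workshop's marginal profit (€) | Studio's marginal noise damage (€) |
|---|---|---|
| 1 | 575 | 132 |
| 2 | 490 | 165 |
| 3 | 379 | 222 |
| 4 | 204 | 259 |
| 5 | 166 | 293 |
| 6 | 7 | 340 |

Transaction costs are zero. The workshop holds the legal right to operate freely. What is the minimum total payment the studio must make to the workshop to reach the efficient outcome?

Left alone the workshop would choose level 6 (marginal profit stays positive).
Efficient level: k* = 3 (marginal profit ≥ marginal noise damage through 3).
The studio must at least cover the workshop's forgone profit from cutting 6→3: 204 + 166 + 7 = 377.

€377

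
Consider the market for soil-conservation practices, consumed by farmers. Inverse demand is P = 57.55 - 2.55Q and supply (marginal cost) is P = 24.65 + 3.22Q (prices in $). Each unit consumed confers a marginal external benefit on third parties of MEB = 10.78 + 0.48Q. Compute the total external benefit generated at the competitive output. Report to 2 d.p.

Market equilibrium (private): 24.65 + 3.22Q = 57.55 - 2.55Q → Q_m = 5.7019.
Total external benefit = ∫₀^{Q_m} (10.78 + 0.48Q) dQ = 10.78×5.7019 + ½×0.48×5.7019² = 69.2693.

$69.27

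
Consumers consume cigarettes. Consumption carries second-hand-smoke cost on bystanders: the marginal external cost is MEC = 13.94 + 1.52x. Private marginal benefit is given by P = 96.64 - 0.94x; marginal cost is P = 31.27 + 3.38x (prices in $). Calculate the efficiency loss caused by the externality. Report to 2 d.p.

DWL = $116.83

Market equilibrium (private): 31.27 + 3.38x = 96.64 - 0.94x → x_m = 15.1319.
Social marginal benefit = demand − MEC = 82.70 - 2.46x.
Set SMB = MC: 82.70 - 2.46x = 31.27 + 3.38x → x* = 8.8065.
Height of the DWL triangle at x_m is MC(x_m) − SMB(x_m) = MEC(x_m) = 36.9406.
DWL = ½ × 6.3254 × 36.9406 = 116.8320.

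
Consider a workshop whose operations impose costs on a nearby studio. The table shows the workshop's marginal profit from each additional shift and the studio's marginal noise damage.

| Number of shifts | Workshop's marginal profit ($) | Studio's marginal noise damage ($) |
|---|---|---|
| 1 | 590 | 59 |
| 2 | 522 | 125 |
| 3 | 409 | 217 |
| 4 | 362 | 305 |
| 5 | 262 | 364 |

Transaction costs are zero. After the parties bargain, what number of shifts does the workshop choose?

4

Bargaining reaches the level where marginal profit last exceeds marginal noise damage.
That holds through level 4 (362 ≥ 305) but not at 5 (262 < 364).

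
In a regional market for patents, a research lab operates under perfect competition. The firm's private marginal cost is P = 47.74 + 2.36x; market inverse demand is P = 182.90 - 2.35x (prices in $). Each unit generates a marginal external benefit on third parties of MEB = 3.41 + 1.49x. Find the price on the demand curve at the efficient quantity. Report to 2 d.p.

Social marginal cost = private MC − MEB = 44.33 + 0.87x.
Set SMC = demand: 44.33 + 0.87x = 182.90 - 2.35x → x* = 43.0342.
Consumer price on the demand curve at x*: 182.90 − 2.35×43.0342 = 81.7696.

P = $81.77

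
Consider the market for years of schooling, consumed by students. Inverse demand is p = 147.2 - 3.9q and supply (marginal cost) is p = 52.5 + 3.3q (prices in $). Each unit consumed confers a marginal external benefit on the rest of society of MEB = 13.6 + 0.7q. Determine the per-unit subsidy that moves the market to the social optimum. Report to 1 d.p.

Social marginal benefit = demand + MEB = 160.8 - 3.2q.
Set SMB = MC: 160.8 - 3.2q = 52.5 + 3.3q → q* = 16.6615.
The Pigouvian subsidy equals MEB at q*: 13.6 + 0.7×16.6615 = 25.2631.

subsidy = $25.3 per unit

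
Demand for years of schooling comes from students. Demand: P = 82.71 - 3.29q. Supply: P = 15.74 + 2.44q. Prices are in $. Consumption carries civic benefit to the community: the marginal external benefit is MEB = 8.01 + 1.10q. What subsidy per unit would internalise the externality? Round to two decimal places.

subsidy = $25.82 per unit

Social marginal benefit = demand + MEB = 90.72 - 2.19q.
Set SMB = MC: 90.72 - 2.19q = 15.74 + 2.44q → q* = 16.1944.
The Pigouvian subsidy equals MEB at q*: 8.01 + 1.10×16.1944 = 25.8238.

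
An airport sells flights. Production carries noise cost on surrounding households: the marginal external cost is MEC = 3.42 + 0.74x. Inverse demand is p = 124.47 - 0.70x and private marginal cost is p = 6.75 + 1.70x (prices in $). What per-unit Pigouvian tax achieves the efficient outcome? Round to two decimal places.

tax = $30.36 per unit

Social marginal cost = private MC + MEC = 10.17 + 2.44x.
Set SMC = demand: 10.17 + 2.44x = 124.47 - 0.70x → x* = 36.4013.
The Pigouvian tax equals MEC at x*: 3.42 + 0.74×36.4013 = 30.3570.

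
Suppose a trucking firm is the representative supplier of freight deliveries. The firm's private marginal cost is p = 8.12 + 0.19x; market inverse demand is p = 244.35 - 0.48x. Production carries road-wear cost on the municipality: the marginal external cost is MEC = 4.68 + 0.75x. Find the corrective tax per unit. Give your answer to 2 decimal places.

tax = 126.98 per unit

Social marginal cost = private MC + MEC = 12.80 + 0.94x.
Set SMC = demand: 12.80 + 0.94x = 244.35 - 0.48x → x* = 163.0634.
The Pigouvian tax equals MEC at x*: 4.68 + 0.75×163.0634 = 126.9776.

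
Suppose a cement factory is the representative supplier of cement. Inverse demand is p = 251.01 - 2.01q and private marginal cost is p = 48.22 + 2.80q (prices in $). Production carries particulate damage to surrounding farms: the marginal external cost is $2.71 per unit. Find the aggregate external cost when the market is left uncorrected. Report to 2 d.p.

Market equilibrium (private): 48.22 + 2.80q = 251.01 - 2.01q → q_m = 42.1601.
Total external cost = MEC × q_m = 2.71 × 42.1601 = 114.2539.

$114.25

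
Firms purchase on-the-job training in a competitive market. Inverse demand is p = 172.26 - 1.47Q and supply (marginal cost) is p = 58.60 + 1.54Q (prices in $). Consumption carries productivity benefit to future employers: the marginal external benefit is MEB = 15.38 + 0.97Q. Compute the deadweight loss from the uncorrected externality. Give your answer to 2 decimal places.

DWL = $662.95

Market equilibrium (private): 58.60 + 1.54Q = 172.26 - 1.47Q → Q_m = 37.7608.
Social marginal benefit = demand + MEB = 187.64 - 0.50Q.
Set SMB = MC: 187.64 - 0.50Q = 58.60 + 1.54Q → Q* = 63.2549.
Between Q* and Q_m the wedge SMB − MC runs linearly from 0 to MEB(Q_m), so the loss is a triangle.
DWL = ½ × 25.4941 × 52.0080 = 662.9486.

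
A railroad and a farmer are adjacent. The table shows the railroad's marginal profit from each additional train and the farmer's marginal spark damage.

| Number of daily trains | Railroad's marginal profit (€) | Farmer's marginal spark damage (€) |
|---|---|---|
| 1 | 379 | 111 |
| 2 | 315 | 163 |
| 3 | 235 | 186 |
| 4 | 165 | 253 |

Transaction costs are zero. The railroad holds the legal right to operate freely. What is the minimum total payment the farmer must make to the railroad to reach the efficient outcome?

€165

Left alone the railroad would choose level 4 (marginal profit stays positive).
Efficient level: k* = 3 (marginal profit ≥ marginal spark damage through 3).
The farmer must at least cover the railroad's forgone profit from cutting 4→3: 165 = 165.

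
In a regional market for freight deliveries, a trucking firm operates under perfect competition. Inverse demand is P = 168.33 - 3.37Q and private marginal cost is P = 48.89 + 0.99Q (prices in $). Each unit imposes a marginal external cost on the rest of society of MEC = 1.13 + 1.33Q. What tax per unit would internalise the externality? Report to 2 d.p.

tax = $28.78 per unit

Social marginal cost = private MC + MEC = 50.02 + 2.32Q.
Set SMC = demand: 50.02 + 2.32Q = 168.33 - 3.37Q → Q* = 20.7926.
The Pigouvian tax equals MEC at Q*: 1.13 + 1.33×20.7926 = 28.7842.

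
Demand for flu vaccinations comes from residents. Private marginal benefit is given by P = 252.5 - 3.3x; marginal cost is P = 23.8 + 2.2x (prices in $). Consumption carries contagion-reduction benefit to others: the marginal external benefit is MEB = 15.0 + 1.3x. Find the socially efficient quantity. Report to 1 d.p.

Social marginal benefit = demand + MEB = 267.5 - 2.0x.
Set SMB = MC: 267.5 - 2.0x = 23.8 + 2.2x → x* = 58.0238.

x* = 58.0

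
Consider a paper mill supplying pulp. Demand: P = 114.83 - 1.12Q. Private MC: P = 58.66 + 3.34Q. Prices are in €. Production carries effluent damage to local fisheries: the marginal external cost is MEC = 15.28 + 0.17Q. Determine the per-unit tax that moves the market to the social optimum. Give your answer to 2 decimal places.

Social marginal cost = private MC + MEC = 73.94 + 3.51Q.
Set SMC = demand: 73.94 + 3.51Q = 114.83 - 1.12Q → Q* = 8.8315.
The Pigouvian tax equals MEC at Q*: 15.28 + 0.17×8.8315 = 16.7814.

tax = €16.78 per unit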